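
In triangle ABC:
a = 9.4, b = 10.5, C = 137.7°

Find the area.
Two sides and the included angle (SAS): A = ½·a·b·sin(C) = ½·9.4·10.5·sin(137.7°)
sin(137.7°) ≈ 0.673013
A ≈ ½·98.7·0.673013 = 49.35·0.673013 ≈ 33.2132

Area = 33.21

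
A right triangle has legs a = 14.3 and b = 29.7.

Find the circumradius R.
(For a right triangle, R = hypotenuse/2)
Hypotenuse c = √(a² + b²) = √(204.49 + 882.09) = √1086.58 ≈ 32.9633
R = c/2 ≈ 32.9633/2 ≈ 16.4817

R = 16.48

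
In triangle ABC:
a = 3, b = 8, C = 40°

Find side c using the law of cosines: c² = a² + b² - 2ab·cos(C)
c² = 3² + 8² − 2·3·8·cos(40°)
cos(40°) ≈ 0.766044
c² ≈ 9 + 64 − 48·(0.766044) ≈ 73 − 36.7701 ≈ 36.2299
c ≈ √36.2299 ≈ 6.01913

c = 6.019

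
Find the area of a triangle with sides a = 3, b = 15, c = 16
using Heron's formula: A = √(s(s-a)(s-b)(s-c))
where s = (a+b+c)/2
s = (3 + 15 + 16)/2 = 34/2 = 17
s − a = 14, s − b = 2, s − c = 1
s(s−a)(s−b)(s−c) = 17·14·2·1 = 476
Area = √476 ≈ 21.8174

s = 17.0, Area = 21.82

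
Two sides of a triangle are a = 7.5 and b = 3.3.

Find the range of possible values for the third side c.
Triangle inequality: |a − b| < c < a + b
|a − b| = |7.5 − 3.3| = 4.2
a + b = 7.5 + 3.3 = 10.8

4.2 < c < 10.8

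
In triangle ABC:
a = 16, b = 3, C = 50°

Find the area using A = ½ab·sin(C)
A = ½·a·b·sin(C) = ½·16·3·sin(50°)
sin(50°) ≈ 0.766044
A ≈ ½·48·0.766044 = 24·0.766044 ≈ 18.3851

Area = 18.39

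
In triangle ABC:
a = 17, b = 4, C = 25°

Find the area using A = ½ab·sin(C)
A = ½·a·b·sin(C) = ½·17·4·sin(25°)
sin(25°) ≈ 0.422618
A ≈ ½·68·0.422618 = 34·0.422618 ≈ 14.369

Area = 14.37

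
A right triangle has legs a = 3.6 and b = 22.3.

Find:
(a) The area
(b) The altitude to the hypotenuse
(a) The legs are perpendicular, so Area = ½·a·b = ½·3.6·22.3 = ½·80.28 = 40.14
(b) Hypotenuse c = √(a² + b²) = √(12.96 + 497.29) = √510.25 ≈ 22.5887
    Area = ½·c·h_c  ⇒  h_c = 2·Area/c = 80.28/22.5887 ≈ 3.55399

Area = 40.14, h_c = 3.554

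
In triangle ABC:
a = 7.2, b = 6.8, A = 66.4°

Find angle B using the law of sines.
a/sin(A) = b/sin(B)  ⇒  sin(B) = b·sin(A)/a = 6.8·sin(66.4°)/7.2
sin(66.4°) ≈ 0.916363
sin(B) ≈ 6.8·0.916363/7.2 ≈ 6.23127/7.2 ≈ 0.865454
B = arcsin(0.865454) ≈ 59.9346°
(Since b ≤ a we need B ≤ A, so the obtuse alternative 180° − 59.9346° ≈ 120.065° is rejected.)

B = 59.93°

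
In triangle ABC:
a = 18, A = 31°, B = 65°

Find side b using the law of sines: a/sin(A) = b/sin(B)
a/sin(A) = b/sin(B)  ⇒  b = a·sin(B)/sin(A) = 18·sin(65°)/sin(31°)
sin(65°) ≈ 0.906308, sin(31°) ≈ 0.515038
b ≈ 18·0.906308/0.515038 ≈ 16.3135/0.515038 ≈ 31.6744

b = 31.67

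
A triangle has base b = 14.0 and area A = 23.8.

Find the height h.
A = ½·b·h  ⇒  h = 2A/b = 2·23.8/14.0 = 47.6/14.0 ≈ 3.4

h = 3.4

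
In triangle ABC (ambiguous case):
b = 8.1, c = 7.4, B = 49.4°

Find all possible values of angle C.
b/sin(B) = c/sin(C)  ⇒  sin(C) = c·sin(B)/b = 7.4·sin(49.4°)/8.1
sin(49.4°) ≈ 0.759271
sin(C) ≈ 7.4·0.759271/8.1 ≈ 5.61861/8.1 ≈ 0.693655
Candidate 1: C₁ = arcsin(0.693655) ≈ 43.9202°  →  A = 180° − 49.4° − 43.9202° ≈ 86.6798° > 0, valid
Candidate 2: C₂ = 180° − C₁ ≈ 136.08°  →  A = 180° − 49.4° − 136.08° ≈ -5.4798° ≤ 0, not a valid triangle

C = 43.92° (one solution)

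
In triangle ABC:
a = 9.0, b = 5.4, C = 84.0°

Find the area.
Two sides and the included angle (SAS): A = ½·a·b·sin(C) = ½·9.0·5.4·sin(84.0°)
sin(84.0°) ≈ 0.994522
A ≈ ½·48.6·0.994522 = 24.3·0.994522 ≈ 24.1669

Area = 24.17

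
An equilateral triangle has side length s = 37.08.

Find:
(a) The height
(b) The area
(a) The height splits the triangle into two 30-60-90 halves: h = s·√3/2 = 37.08·1.73205/2 ≈ 64.2244/2 ≈ 32.1122
(b) Area = (√3/4)·s² = (√3/4)·37.08² = (√3/4)·1374.9264 ≈ 0.433013·1374.9264 ≈ 595.361

Height = 32.11, Area = 595.4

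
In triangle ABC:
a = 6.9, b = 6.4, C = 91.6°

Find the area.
Two sides and the included angle (SAS): A = ½·a·b·sin(C) = ½·6.9·6.4·sin(91.6°)
sin(91.6°) ≈ 0.99961
A ≈ ½·44.16·0.99961 = 22.08·0.99961 ≈ 22.0714

Area = 22.07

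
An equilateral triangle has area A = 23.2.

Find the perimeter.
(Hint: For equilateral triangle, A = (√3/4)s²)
A = (√3/4)s²  ⇒  s² = 4A/√3 = 4·23.2/√3 = 92.8/1.73205 ≈ 53.5781
s ≈ √53.5781 ≈ 7.31971
Perimeter = 3s ≈ 3·7.31971 ≈ 21.9591

Perimeter = 21.96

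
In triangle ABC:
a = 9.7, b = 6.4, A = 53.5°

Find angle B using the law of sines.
a/sin(A) = b/sin(B)  ⇒  sin(B) = b·sin(A)/a = 6.4·sin(53.5°)/9.7
sin(53.5°) ≈ 0.803857
sin(B) ≈ 6.4·0.803857/9.7 ≈ 5.14468/9.7 ≈ 0.53038
B = arcsin(0.53038) ≈ 32.0311°
(Since b ≤ a we need B ≤ A, so the obtuse alternative 180° − 32.0311° ≈ 147.969° is rejected.)

B = 32.03°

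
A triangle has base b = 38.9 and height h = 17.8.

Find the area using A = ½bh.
A = ½·b·h = ½·38.9·17.8 = ½·692.42 = 346.21

Area = 346.21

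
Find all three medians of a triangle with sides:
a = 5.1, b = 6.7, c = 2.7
Median formula: m_a = ½√(2b² + 2c² − a²) (and cyclically). a² = 26.01, b² = 44.89, c² = 7.29.
m_a = ½√(2·44.89 + 2·7.29 − 26.01) = ½√78.35 ≈ ½·8.85155 ≈ 4.42578
m_b = ½√(2·26.01 + 2·7.29 − 44.89) = ½√21.71 ≈ ½·4.6594 ≈ 2.3297
m_c = ½√(2·26.01 + 2·44.89 − 7.29) = ½√134.51 ≈ ½·11.5978 ≈ 5.79892

m_a = 4.426, m_b = 2.33, m_c = 5.799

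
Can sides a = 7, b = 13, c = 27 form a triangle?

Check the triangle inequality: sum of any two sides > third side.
a + b vs c: 7 + 13 = 20 ≤ 27  ✗
a + c vs b: 7 + 27 = 34 > 13  ✓
b + c vs a: 13 + 27 = 40 > 7  ✓

No: 7 + 13 = 20 is not > 27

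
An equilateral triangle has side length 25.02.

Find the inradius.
r = Area/s with s the semi-perimeter.
Area = (√3/4)·25.02² = (√3/4)·626.0004 ≈ 0.433013·626.0004 ≈ 271.066
s = 3·25.02/2 = 37.53
r ≈ 271.066/37.53 ≈ 7.22265
(Equivalently r = side/(2√3) = 25.02/3.4641 ≈ 7.22265.)

r = 7.223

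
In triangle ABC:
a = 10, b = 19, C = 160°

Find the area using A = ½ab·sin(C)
A = ½·a·b·sin(C) = ½·10·19·sin(160°)
sin(160°) ≈ 0.34202
A ≈ ½·190·0.34202 = 95·0.34202 ≈ 32.4919

Area = 32.49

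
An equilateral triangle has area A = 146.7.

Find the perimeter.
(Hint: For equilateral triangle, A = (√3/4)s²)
A = (√3/4)s²  ⇒  s² = 4A/√3 = 4·146.7/√3 = 586.8/1.73205 ≈ 338.789
s ≈ √338.789 ≈ 18.4062
Perimeter = 3s ≈ 3·18.4062 ≈ 55.2187

Perimeter = 55.22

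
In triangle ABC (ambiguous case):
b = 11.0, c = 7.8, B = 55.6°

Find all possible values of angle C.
b/sin(B) = c/sin(C)  ⇒  sin(C) = c·sin(B)/b = 7.8·sin(55.6°)/11.0
sin(55.6°) ≈ 0.825113
sin(C) ≈ 7.8·0.825113/11.0 ≈ 6.43589/11.0 ≈ 0.58508
Candidate 1: C₁ = arcsin(0.58508) ≈ 35.8087°  →  A = 180° − 55.6° − 35.8087° ≈ 88.5913° > 0, valid
Candidate 2: C₂ = 180° − C₁ ≈ 144.191°  →  A = 180° − 55.6° − 144.191° ≈ -19.7913° ≤ 0, not a valid triangle

C = 35.81° (one solution)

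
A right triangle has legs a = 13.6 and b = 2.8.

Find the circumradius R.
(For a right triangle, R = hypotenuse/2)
Hypotenuse c = √(a² + b²) = √(184.96 + 7.84) = √192.8 ≈ 13.8852
R = c/2 ≈ 13.8852/2 ≈ 6.94262

R = 6.943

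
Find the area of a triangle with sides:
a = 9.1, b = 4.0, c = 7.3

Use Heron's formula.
s = (9.1 + 4.0 + 7.3)/2 = 20.4/2 = 10.2
s − a = 1.1, s − b = 6.2, s − c = 2.9
s(s−a)(s−b)(s−c) = 10.2·1.1·6.2·2.9 ≈ 201.736
Area = √201.736 ≈ 14.2034

Area = 14.2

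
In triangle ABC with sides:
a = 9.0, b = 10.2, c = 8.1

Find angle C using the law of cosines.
c² = a² + b² − 2ab·cos(C)  ⇒  cos(C) = (a² + b² − c²)/(2ab)
cos(C) = (9.0² + 10.2² − 8.1²)/(2·9.0·10.2) = (81 + 104.04 − 65.61)/183.6 = 119.43/183.6 ≈ 0.65049
C = arccos(0.65049) ≈ 49.4214°

C = 49.42°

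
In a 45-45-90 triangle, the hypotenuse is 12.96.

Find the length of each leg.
In a 45-45-90 triangle hypotenuse = leg·√2, so leg = hypotenuse/√2.
Leg = 12.96/√2 ≈ 12.96/1.41421 ≈ 9.1641

Each leg = 9.164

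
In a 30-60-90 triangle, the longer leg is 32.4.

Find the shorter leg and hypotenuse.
In a 30-60-90 triangle the sides are in ratio 1 : √3 : 2, so short leg = long leg/√3 and hypotenuse = 2·(short leg).
Short leg = 32.4/√3 ≈ 32.4/1.73205 ≈ 18.7061
Hypotenuse = 2·18.7061 ≈ 37.4123

Short leg = 18.71, Hypotenuse = 37.41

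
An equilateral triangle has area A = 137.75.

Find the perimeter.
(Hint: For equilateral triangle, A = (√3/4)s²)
A = (√3/4)s²  ⇒  s² = 4A/√3 = 4·137.75/√3 = 551/1.73205 ≈ 318.12
s ≈ √318.12 ≈ 17.8359
Perimeter = 3s ≈ 3·17.8359 ≈ 53.5078

Perimeter = 53.51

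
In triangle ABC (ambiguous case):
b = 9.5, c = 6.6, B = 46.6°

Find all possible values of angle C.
b/sin(B) = c/sin(C)  ⇒  sin(C) = c·sin(B)/b = 6.6·sin(46.6°)/9.5
sin(46.6°) ≈ 0.726575
sin(C) ≈ 6.6·0.726575/9.5 ≈ 4.79539/9.5 ≈ 0.504778
Candidate 1: C₁ = arcsin(0.504778) ≈ 30.3166°  →  A = 180° − 46.6° − 30.3166° ≈ 103.083° > 0, valid
Candidate 2: C₂ = 180° − C₁ ≈ 149.683°  →  A = 180° − 46.6° − 149.683° ≈ -16.2834° ≤ 0, not a valid triangle

C = 30.32° (one solution)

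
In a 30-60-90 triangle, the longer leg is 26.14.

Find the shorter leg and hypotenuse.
In a 30-60-90 triangle the sides are in ratio 1 : √3 : 2, so short leg = long leg/√3 and hypotenuse = 2·(short leg).
Short leg = 26.14/√3 ≈ 26.14/1.73205 ≈ 15.0919
Hypotenuse = 2·15.0919 ≈ 30.1839

Short leg = 15.09, Hypotenuse = 30.18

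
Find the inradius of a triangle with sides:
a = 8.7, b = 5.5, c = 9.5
r = Area/s where s is the semi-perimeter.
s = (8.7 + 5.5 + 9.5)/2 = 23.7/2 = 11.85
Area = √(s(s−a)(s−b)(s−c)) = √(11.85·3.15·6.35·2.35) ≈ √557.02 ≈ 23.6013
r ≈ 23.6013/11.85 ≈ 1.99167

r = 1.992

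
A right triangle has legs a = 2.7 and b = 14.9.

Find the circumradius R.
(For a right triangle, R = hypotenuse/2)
Hypotenuse c = √(a² + b²) = √(7.29 + 222.01) = √229.3 ≈ 15.1427
R = c/2 ≈ 15.1427/2 ≈ 7.57133

R = 7.571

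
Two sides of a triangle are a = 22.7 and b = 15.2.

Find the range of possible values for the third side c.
Triangle inequality: |a − b| < c < a + b
|a − b| = |22.7 − 15.2| = 7.5
a + b = 22.7 + 15.2 = 37.9

7.5 < c < 37.9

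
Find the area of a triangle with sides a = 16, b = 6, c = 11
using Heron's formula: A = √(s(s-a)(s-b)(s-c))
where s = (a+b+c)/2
s = (16 + 6 + 11)/2 = 33/2 = 16.5
s − a = 0.5, s − b = 10.5, s − c = 5.5
s(s−a)(s−b)(s−c) = 16.5·0.5·10.5·5.5 = 476.4375
Area = √476.4375 ≈ 21.8274

s = 16.5, Area = 21.83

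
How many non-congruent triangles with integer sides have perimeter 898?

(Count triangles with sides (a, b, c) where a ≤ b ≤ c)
Let a ≤ b ≤ c with a + b + c = 898. The only binding inequality is a + b > c, i.e. 898 − c > c, so c < 898/2; and c ≥ 898/3 since c is the largest side.
So 300 ≤ c ≤ 448. For each c, b runs from ⌈(898 − c)/2⌉ up to c (then a = 898 − b − c satisfies 1 ≤ a ≤ b automatically), giving c − ⌈(898 − c)/2⌉ + 1 choices.
Summing over c: 2 + 3 + 5 + 6 + … + 222 + 224  (149 terms, c = 300, …, 448) = 16800
Check (closed form: nearest integer to p²/48 for even p, (p+3)²/48 for odd p): 898²/48 = 806404/48 ≈ 16800.08 → 16800

16800 triangles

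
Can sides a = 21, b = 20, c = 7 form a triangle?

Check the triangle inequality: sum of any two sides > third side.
a + b vs c: 21 + 20 = 41 > 7  ✓
a + c vs b: 21 + 7 = 28 > 20  ✓
b + c vs a: 20 + 7 = 27 > 21  ✓

Yes, triangle inequality satisfied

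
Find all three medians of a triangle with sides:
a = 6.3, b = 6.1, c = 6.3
Median formula: m_a = ½√(2b² + 2c² − a²) (and cyclically). a² = 39.69, b² = 37.21, c² = 39.69.
m_a = ½√(2·37.21 + 2·39.69 − 39.69) = ½√114.11 ≈ ½·10.6822 ≈ 5.34111
m_b = ½√(2·39.69 + 2·39.69 − 37.21) = ½√121.55 ≈ ½·11.025 ≈ 5.51249
m_c = ½√(2·39.69 + 2·37.21 − 39.69) = ½√114.11 ≈ ½·10.6822 ≈ 5.34111

m_a = 5.341, m_b = 5.512, m_c = 5.341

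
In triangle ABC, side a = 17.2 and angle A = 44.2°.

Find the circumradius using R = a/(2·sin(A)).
R = a/(2·sin(A)) = 17.2/(2·sin(44.2°))
sin(44.2°) ≈ 0.697165
R ≈ 17.2/(2·0.697165) = 17.2/1.39433 ≈ 12.3357

R = 12.34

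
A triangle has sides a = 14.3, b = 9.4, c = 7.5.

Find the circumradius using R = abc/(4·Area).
First find the area with Heron's formula.
s = (14.3 + 9.4 + 7.5)/2 = 15.6
Area = √(s(s−a)(s−b)(s−c)) = √(15.6·1.3·6.2·8.1) ≈ √1018.46 ≈ 31.9133
abc = 14.3·9.4·7.5 = 1008.15
R = abc/(4·Area) ≈ 1008.15/(4·31.9133) = 1008.15/127.653 ≈ 7.89756

R = 7.898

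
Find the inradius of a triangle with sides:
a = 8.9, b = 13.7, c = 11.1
r = Area/s where s is the semi-perimeter.
s = (8.9 + 13.7 + 11.1)/2 = 33.7/2 = 16.85
Area = √(s(s−a)(s−b)(s−c)) = √(16.85·7.95·3.15·5.75) ≈ √2426.31 ≈ 49.2575
r ≈ 49.2575/16.85 ≈ 2.9233

r = 2.923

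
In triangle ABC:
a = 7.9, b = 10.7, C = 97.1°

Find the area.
Two sides and the included angle (SAS): A = ½·a·b·sin(C) = ½·7.9·10.7·sin(97.1°)
sin(97.1°) ≈ 0.992332
A ≈ ½·84.53·0.992332 = 42.265·0.992332 ≈ 41.9409

Area = 41.94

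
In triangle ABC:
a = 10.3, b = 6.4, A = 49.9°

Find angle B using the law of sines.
a/sin(A) = b/sin(B)  ⇒  sin(B) = b·sin(A)/a = 6.4·sin(49.9°)/10.3
sin(49.9°) ≈ 0.764921
sin(B) ≈ 6.4·0.764921/10.3 ≈ 4.8955/10.3 ≈ 0.475291
B = arcsin(0.475291) ≈ 28.3783°
(Since b ≤ a we need B ≤ A, so the obtuse alternative 180° − 28.3783° ≈ 151.622° is rejected.)

B = 28.38°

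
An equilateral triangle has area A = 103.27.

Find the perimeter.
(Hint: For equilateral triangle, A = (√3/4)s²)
A = (√3/4)s²  ⇒  s² = 4A/√3 = 4·103.27/√3 = 413.08/1.73205 ≈ 238.492
s ≈ √238.492 ≈ 15.4432
Perimeter = 3s ≈ 3·15.4432 ≈ 46.3295

Perimeter = 46.33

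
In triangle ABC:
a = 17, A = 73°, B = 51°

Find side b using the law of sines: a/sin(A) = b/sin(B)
a/sin(A) = b/sin(B)  ⇒  b = a·sin(B)/sin(A) = 17·sin(51°)/sin(73°)
sin(51°) ≈ 0.777146, sin(73°) ≈ 0.956305
b ≈ 17·0.777146/0.956305 ≈ 13.2115/0.956305 ≈ 13.8151

b = 13.82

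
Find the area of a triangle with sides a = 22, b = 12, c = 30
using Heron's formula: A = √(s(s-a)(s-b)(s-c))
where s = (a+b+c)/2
s = (22 + 12 + 30)/2 = 64/2 = 32
s − a = 10, s − b = 20, s − c = 2
s(s−a)(s−b)(s−c) = 32·10·20·2 = 12800
Area = √12800 ≈ 113.137

s = 32.0, Area = 113.1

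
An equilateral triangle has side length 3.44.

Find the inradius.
r = Area/s with s the semi-perimeter.
Area = (√3/4)·3.44² = (√3/4)·11.8336 ≈ 0.433013·11.8336 ≈ 5.1241
s = 3·3.44/2 = 5.16
r ≈ 5.1241/5.16 ≈ 0.993042
(Equivalently r = side/(2√3) = 3.44/3.4641 ≈ 0.993042.)

r = 0.993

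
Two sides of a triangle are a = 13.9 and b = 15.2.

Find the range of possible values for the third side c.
Triangle inequality: |a − b| < c < a + b
|a − b| = |13.9 − 15.2| = 1.3
a + b = 13.9 + 15.2 = 29.1

1.3 < c < 29.1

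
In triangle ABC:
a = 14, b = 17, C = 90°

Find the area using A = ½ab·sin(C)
A = ½·a·b·sin(C) = ½·14·17·sin(90°)
sin(90°) ≈ 1
A ≈ ½·238·1 = 119·1 ≈ 119

Area = 119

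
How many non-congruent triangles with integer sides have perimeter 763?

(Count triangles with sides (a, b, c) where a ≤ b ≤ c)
Let a ≤ b ≤ c with a + b + c = 763. The only binding inequality is a + b > c, i.e. 763 − c > c, so c < 763/2; and c ≥ 763/3 since c is the largest side.
So 255 ≤ c ≤ 381. For each c, b runs from ⌈(763 − c)/2⌉ up to c (then a = 763 − b − c satisfies 1 ≤ a ≤ b automatically), giving c − ⌈(763 − c)/2⌉ + 1 choices.
Summing over c: 2 + 3 + 5 + 6 + … + 189 + 191  (127 terms, c = 255, …, 381) = 12224
Check (closed form: nearest integer to p²/48 for even p, (p+3)²/48 for odd p): (763+3)²/48 = 766²/48 = 586756/48 ≈ 12224.08 → 12224

12224 triangles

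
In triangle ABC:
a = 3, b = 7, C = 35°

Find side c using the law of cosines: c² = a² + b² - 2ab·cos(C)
c² = 3² + 7² − 2·3·7·cos(35°)
cos(35°) ≈ 0.819152
c² ≈ 9 + 49 − 42·(0.819152) ≈ 58 − 34.4044 ≈ 23.5956
c ≈ √23.5956 ≈ 4.85753

c = 4.858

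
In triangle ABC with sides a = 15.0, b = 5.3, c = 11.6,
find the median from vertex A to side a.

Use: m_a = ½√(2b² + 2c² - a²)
m_a = ½√(2·5.3² + 2·11.6² − 15.0²) = ½√(2·28.09 + 2·134.56 − 225) = ½√(56.18 + 269.12 − 225) = ½√100.3
√100.3 ≈ 10.015, so m_a ≈ 5.00749

m_a = 5.007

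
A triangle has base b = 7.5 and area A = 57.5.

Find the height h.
A = ½·b·h  ⇒  h = 2A/b = 2·57.5/7.5 = 115/7.5 ≈ 15.3333

h = 15.33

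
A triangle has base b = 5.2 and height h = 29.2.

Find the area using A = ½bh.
A = ½·b·h = ½·5.2·29.2 = ½·151.84 = 75.92

Area = 75.92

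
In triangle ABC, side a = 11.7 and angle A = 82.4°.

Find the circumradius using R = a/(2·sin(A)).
R = a/(2·sin(A)) = 11.7/(2·sin(82.4°))
sin(82.4°) ≈ 0.991216
R ≈ 11.7/(2·0.991216) = 11.7/1.98243 ≈ 5.90184

R = 5.902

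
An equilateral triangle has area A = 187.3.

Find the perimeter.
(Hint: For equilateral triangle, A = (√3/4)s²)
A = (√3/4)s²  ⇒  s² = 4A/√3 = 4·187.3/√3 = 749.2/1.73205 ≈ 432.551
s ≈ √432.551 ≈ 20.7979
Perimeter = 3s ≈ 3·20.7979 ≈ 62.3936

Perimeter = 62.39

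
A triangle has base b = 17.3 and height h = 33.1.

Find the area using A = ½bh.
A = ½·b·h = ½·17.3·33.1 = ½·572.63 = 286.315

Area = 286.315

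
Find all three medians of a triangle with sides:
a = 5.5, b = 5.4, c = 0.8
Median formula: m_a = ½√(2b² + 2c² − a²) (and cyclically). a² = 30.25, b² = 29.16, c² = 0.64.
m_a = ½√(2·29.16 + 2·0.64 − 30.25) = ½√29.35 ≈ ½·5.41756 ≈ 2.70878
m_b = ½√(2·30.25 + 2·0.64 − 29.16) = ½√32.62 ≈ ½·5.71139 ≈ 2.8557
m_c = ½√(2·30.25 + 2·29.16 − 0.64) = ½√118.18 ≈ ½·10.8711 ≈ 5.43553

m_a = 2.709, m_b = 2.856, m_c = 5.436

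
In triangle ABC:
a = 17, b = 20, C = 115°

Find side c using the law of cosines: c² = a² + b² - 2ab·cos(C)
c² = 17² + 20² − 2·17·20·cos(115°)
cos(115°) ≈ -0.422618
c² ≈ 289 + 400 − 680·(-0.422618) ≈ 689 + 287.38 ≈ 976.38
c ≈ √976.38 ≈ 31.2471

c = 31.25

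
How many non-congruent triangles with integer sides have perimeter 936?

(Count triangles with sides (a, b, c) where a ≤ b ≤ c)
Let a ≤ b ≤ c with a + b + c = 936. The only binding inequality is a + b > c, i.e. 936 − c > c, so c < 936/2; and c ≥ 936/3 since c is the largest side.
So 312 ≤ c ≤ 467. For each c, b runs from ⌈(936 − c)/2⌉ up to c (then a = 936 − b − c satisfies 1 ≤ a ≤ b automatically), giving c − ⌈(936 − c)/2⌉ + 1 choices.
Summing over c: 1 + 2 + 4 + 5 + … + 232 + 233  (156 terms, c = 312, …, 467) = 18252
Check (closed form: nearest integer to p²/48 for even p, (p+3)²/48 for odd p): 936²/48 = 876096/48 ≈ 18252.00 → 18252

18252 triangles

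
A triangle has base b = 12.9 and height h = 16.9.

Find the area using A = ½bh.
A = ½·b·h = ½·12.9·16.9 = ½·218.01 = 109.005

Area = 109.005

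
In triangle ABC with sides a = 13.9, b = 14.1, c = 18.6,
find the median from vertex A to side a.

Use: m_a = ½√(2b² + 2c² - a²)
m_a = ½√(2·14.1² + 2·18.6² − 13.9²) = ½√(2·198.81 + 2·345.96 − 193.21) = ½√(397.62 + 691.92 − 193.21) = ½√896.33
√896.33 ≈ 29.9388, so m_a ≈ 14.9694

m_a = 14.97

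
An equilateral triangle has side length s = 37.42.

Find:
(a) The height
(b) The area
(a) The height splits the triangle into two 30-60-90 halves: h = s·√3/2 = 37.42·1.73205/2 ≈ 64.8133/2 ≈ 32.4067
(b) Area = (√3/4)·s² = (√3/4)·37.42² = (√3/4)·1400.2564 ≈ 0.433013·1400.2564 ≈ 606.329

Height = 32.41, Area = 606.3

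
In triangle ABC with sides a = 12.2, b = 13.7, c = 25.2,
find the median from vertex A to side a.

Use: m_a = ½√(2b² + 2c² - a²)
m_a = ½√(2·13.7² + 2·25.2² − 12.2²) = ½√(2·187.69 + 2·635.04 − 148.84) = ½√(375.38 + 1270.08 − 148.84) = ½√1496.62
√1496.62 ≈ 38.6862, so m_a ≈ 19.3431

m_a = 19.34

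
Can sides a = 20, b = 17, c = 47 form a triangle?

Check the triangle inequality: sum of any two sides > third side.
a + b vs c: 20 + 17 = 37 ≤ 47  ✗
a + c vs b: 20 + 47 = 67 > 17  ✓
b + c vs a: 17 + 47 = 64 > 20  ✓

No: 20 + 17 = 37 is not > 47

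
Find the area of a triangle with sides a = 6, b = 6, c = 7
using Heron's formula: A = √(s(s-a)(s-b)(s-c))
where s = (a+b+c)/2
s = (6 + 6 + 7)/2 = 19/2 = 9.5
s − a = 3.5, s − b = 3.5, s − c = 2.5
s(s−a)(s−b)(s−c) = 9.5·3.5·3.5·2.5 = 290.9375
Area = √290.9375 ≈ 17.0569

s = 9.5, Area = 17.06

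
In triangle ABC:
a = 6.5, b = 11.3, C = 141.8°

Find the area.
Two sides and the included angle (SAS): A = ½·a·b·sin(C) = ½·6.5·11.3·sin(141.8°)
sin(141.8°) ≈ 0.618408
A ≈ ½·73.45·0.618408 = 36.725·0.618408 ≈ 22.711

Area = 22.71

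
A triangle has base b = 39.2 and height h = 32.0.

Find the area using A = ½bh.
A = ½·b·h = ½·39.2·32.0 = ½·1254.4 = 627.2

Area = 627.2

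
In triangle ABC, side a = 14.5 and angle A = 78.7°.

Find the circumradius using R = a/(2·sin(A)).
R = a/(2·sin(A)) = 14.5/(2·sin(78.7°))
sin(78.7°) ≈ 0.980615
R ≈ 14.5/(2·0.980615) = 14.5/1.96123 ≈ 7.39332

R = 7.393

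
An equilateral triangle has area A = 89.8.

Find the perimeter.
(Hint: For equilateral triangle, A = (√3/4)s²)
A = (√3/4)s²  ⇒  s² = 4A/√3 = 4·89.8/√3 = 359.2/1.73205 ≈ 207.384
s ≈ √207.384 ≈ 14.4008
Perimeter = 3s ≈ 3·14.4008 ≈ 43.2025

Perimeter = 43.2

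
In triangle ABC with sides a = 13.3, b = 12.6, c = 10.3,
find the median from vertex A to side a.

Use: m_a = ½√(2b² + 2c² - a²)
m_a = ½√(2·12.6² + 2·10.3² − 13.3²) = ½√(2·158.76 + 2·106.09 − 176.89) = ½√(317.52 + 212.18 − 176.89) = ½√352.81
√352.81 ≈ 18.7832, so m_a ≈ 9.39162

m_a = 9.392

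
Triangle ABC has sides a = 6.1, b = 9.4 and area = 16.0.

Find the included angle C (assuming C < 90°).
Area = ½·a·b·sin(C)  ⇒  sin(C) = 2·Area/(a·b) = 2·16.0/(6.1·9.4) = 32/57.34 ≈ 0.558075
C = arcsin(0.558075) ≈ 33.9228° (taking the acute solution since C < 90°)

C = 33.92°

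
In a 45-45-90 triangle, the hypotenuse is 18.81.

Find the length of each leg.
In a 45-45-90 triangle hypotenuse = leg·√2, so leg = hypotenuse/√2.
Leg = 18.81/√2 ≈ 18.81/1.41421 ≈ 13.3007

Each leg = 13.3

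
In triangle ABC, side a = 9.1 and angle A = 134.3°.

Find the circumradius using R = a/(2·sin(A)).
R = a/(2·sin(A)) = 9.1/(2·sin(134.3°))
sin(134.3°) ≈ 0.715693
R ≈ 9.1/(2·0.715693) = 9.1/1.43139 ≈ 6.35748

R = 6.357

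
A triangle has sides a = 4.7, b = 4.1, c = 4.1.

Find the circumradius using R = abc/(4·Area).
First find the area with Heron's formula.
s = (4.7 + 4.1 + 4.1)/2 = 6.45
Area = √(s(s−a)(s−b)(s−c)) = √(6.45·1.75·2.35·2.35) ≈ √62.3352 ≈ 7.89527
abc = 4.7·4.1·4.1 = 79.007
R = abc/(4·Area) ≈ 79.007/(4·7.89527) = 79.007/31.5811 ≈ 2.50172

R = 2.502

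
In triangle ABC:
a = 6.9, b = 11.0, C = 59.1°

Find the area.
Two sides and the included angle (SAS): A = ½·a·b·sin(C) = ½·6.9·11.0·sin(59.1°)
sin(59.1°) ≈ 0.858065
A ≈ ½·75.9·0.858065 = 37.95·0.858065 ≈ 32.5636

Area = 32.56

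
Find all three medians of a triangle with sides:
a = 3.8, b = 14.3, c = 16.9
Median formula: m_a = ½√(2b² + 2c² − a²) (and cyclically). a² = 14.44, b² = 204.49, c² = 285.61.
m_a = ½√(2·204.49 + 2·285.61 − 14.44) = ½√965.76 ≈ ½·31.0767 ≈ 15.5383
m_b = ½√(2·14.44 + 2·285.61 − 204.49) = ½√395.61 ≈ ½·19.8899 ≈ 9.94497
m_c = ½√(2·14.44 + 2·204.49 − 285.61) = ½√152.25 ≈ ½·12.339 ≈ 6.16948

m_a = 15.54, m_b = 9.945, m_c = 6.169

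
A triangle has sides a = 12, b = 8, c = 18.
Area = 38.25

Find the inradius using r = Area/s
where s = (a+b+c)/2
s = (12 + 8 + 18)/2 = 38/2 = 19
r = Area/s = 38.25/19 ≈ 2.01316

r = 2.013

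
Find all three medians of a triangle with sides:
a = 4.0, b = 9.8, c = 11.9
Median formula: m_a = ½√(2b² + 2c² − a²) (and cyclically). a² = 16, b² = 96.04, c² = 141.61.
m_a = ½√(2·96.04 + 2·141.61 − 16) = ½√459.3 ≈ ½·21.4313 ≈ 10.7156
m_b = ½√(2·16 + 2·141.61 − 96.04) = ½√219.18 ≈ ½·14.8047 ≈ 7.40236
m_c = ½√(2·16 + 2·96.04 − 141.61) = ½√82.47 ≈ ½·9.0813 ≈ 4.54065

m_a = 10.72, m_b = 7.402, m_c = 4.541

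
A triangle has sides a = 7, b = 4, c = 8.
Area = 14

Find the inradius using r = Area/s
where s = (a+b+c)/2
s = (7 + 4 + 8)/2 = 19/2 = 9.5
r = Area/s = 14/9.5 ≈ 1.47368

r = 1.474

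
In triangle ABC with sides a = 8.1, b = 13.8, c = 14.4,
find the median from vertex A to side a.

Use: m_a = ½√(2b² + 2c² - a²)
m_a = ½√(2·13.8² + 2·14.4² − 8.1²) = ½√(2·190.44 + 2·207.36 − 65.61) = ½√(380.88 + 414.72 − 65.61) = ½√729.99
√729.99 ≈ 27.0183, so m_a ≈ 13.5092

m_a = 13.51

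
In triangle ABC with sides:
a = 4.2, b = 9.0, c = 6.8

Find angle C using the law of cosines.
c² = a² + b² − 2ab·cos(C)  ⇒  cos(C) = (a² + b² − c²)/(2ab)
cos(C) = (4.2² + 9.0² − 6.8²)/(2·4.2·9.0) = (17.64 + 81 − 46.24)/75.6 = 52.4/75.6 ≈ 0.693122
C = arccos(0.693122) ≈ 46.1223°

C = 46.12°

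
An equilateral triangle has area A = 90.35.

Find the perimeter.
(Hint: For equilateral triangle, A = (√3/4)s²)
A = (√3/4)s²  ⇒  s² = 4A/√3 = 4·90.35/√3 = 361.4/1.73205 ≈ 208.654
s ≈ √208.654 ≈ 14.4449
Perimeter = 3s ≈ 3·14.4449 ≈ 43.3346

Perimeter = 43.33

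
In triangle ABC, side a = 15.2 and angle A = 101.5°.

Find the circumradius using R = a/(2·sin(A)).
R = a/(2·sin(A)) = 15.2/(2·sin(101.5°))
sin(101.5°) ≈ 0.979925
R ≈ 15.2/(2·0.979925) = 15.2/1.95985 ≈ 7.7557

R = 7.756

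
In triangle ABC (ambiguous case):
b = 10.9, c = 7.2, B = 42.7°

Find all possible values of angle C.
b/sin(B) = c/sin(C)  ⇒  sin(C) = c·sin(B)/b = 7.2·sin(42.7°)/10.9
sin(42.7°) ≈ 0.67816
sin(C) ≈ 7.2·0.67816/10.9 ≈ 4.88275/10.9 ≈ 0.447959
Candidate 1: C₁ = arcsin(0.447959) ≈ 26.6128°  →  A = 180° − 42.7° − 26.6128° ≈ 110.687° > 0, valid
Candidate 2: C₂ = 180° − C₁ ≈ 153.387°  →  A = 180° − 42.7° − 153.387° ≈ -16.0872° ≤ 0, not a valid triangle

C = 26.61° (one solution)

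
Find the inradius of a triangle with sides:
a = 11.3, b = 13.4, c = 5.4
r = Area/s where s is the semi-perimeter.
s = (11.3 + 13.4 + 5.4)/2 = 30.1/2 = 15.05
Area = √(s(s−a)(s−b)(s−c)) = √(15.05·3.75·1.65·9.65) ≈ √898.626 ≈ 29.9771
r ≈ 29.9771/15.05 ≈ 1.99183

r = 1.992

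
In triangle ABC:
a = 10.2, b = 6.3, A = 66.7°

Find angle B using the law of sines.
a/sin(A) = b/sin(B)  ⇒  sin(B) = b·sin(A)/a = 6.3·sin(66.7°)/10.2
sin(66.7°) ≈ 0.918446
sin(B) ≈ 6.3·0.918446/10.2 ≈ 5.78621/10.2 ≈ 0.567276
B = arcsin(0.567276) ≈ 34.5605°
(Since b ≤ a we need B ≤ A, so the obtuse alternative 180° − 34.5605° ≈ 145.44° is rejected.)

B = 34.56°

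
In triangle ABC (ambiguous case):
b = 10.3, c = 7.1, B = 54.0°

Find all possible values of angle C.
b/sin(B) = c/sin(C)  ⇒  sin(C) = c·sin(B)/b = 7.1·sin(54.0°)/10.3
sin(54.0°) ≈ 0.809017
sin(C) ≈ 7.1·0.809017/10.3 ≈ 5.74402/10.3 ≈ 0.557672
Candidate 1: C₁ = arcsin(0.557672) ≈ 33.8949°  →  A = 180° − 54.0° − 33.8949° ≈ 92.1051° > 0, valid
Candidate 2: C₂ = 180° − C₁ ≈ 146.105°  →  A = 180° − 54.0° − 146.105° ≈ -20.1051° ≤ 0, not a valid triangle

C = 33.89° (one solution)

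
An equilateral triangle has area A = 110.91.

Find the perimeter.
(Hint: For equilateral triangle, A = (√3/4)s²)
A = (√3/4)s²  ⇒  s² = 4A/√3 = 4·110.91/√3 = 443.64/1.73205 ≈ 256.136
s ≈ √256.136 ≈ 16.0042
Perimeter = 3s ≈ 3·16.0042 ≈ 48.0127

Perimeter = 48.01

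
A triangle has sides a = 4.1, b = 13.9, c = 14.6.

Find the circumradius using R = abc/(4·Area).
First find the area with Heron's formula.
s = (4.1 + 13.9 + 14.6)/2 = 16.3
Area = √(s(s−a)(s−b)(s−c)) = √(16.3·12.2·2.4·1.7) ≈ √811.349 ≈ 28.4842
abc = 4.1·13.9·14.6 = 832.054
R = abc/(4·Area) ≈ 832.054/(4·28.4842) = 832.054/113.937 ≈ 7.30277

R = 7.303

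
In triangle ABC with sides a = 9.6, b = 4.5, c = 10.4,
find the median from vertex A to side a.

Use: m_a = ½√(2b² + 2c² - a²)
m_a = ½√(2·4.5² + 2·10.4² − 9.6²) = ½√(2·20.25 + 2·108.16 − 92.16) = ½√(40.5 + 216.32 − 92.16) = ½√164.66
√164.66 ≈ 12.832, so m_a ≈ 6.416

m_a = 6.416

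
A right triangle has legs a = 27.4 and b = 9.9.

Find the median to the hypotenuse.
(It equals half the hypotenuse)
Hypotenuse c = √(a² + b²) = √(750.76 + 98.01) = √848.77 ≈ 29.1337
Median to hypotenuse = c/2 ≈ 29.1337/2 ≈ 14.5668

Median = 14.57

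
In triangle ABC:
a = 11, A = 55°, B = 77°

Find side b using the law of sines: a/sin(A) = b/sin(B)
a/sin(A) = b/sin(B)  ⇒  b = a·sin(B)/sin(A) = 11·sin(77°)/sin(55°)
sin(77°) ≈ 0.97437, sin(55°) ≈ 0.819152
b ≈ 11·0.97437/0.819152 ≈ 10.7181/0.819152 ≈ 13.0843

b = 13.08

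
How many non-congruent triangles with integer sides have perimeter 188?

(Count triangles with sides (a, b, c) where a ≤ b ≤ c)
Let a ≤ b ≤ c with a + b + c = 188. The only binding inequality is a + b > c, i.e. 188 − c > c, so c < 188/2; and c ≥ 188/3 since c is the largest side.
So 63 ≤ c ≤ 93. For each c, b runs from ⌈(188 − c)/2⌉ up to c (then a = 188 − b − c satisfies 1 ≤ a ≤ b automatically), giving c − ⌈(188 − c)/2⌉ + 1 choices.
Summing over c: 1 + 3 + 4 + 6 + … + 45 + 46  (31 terms, c = 63, …, 93) = 736
Check (closed form: nearest integer to p²/48 for even p, (p+3)²/48 for odd p): 188²/48 = 35344/48 ≈ 736.33 → 736

736 triangles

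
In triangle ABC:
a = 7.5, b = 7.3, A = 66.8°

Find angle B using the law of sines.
a/sin(A) = b/sin(B)  ⇒  sin(B) = b·sin(A)/a = 7.3·sin(66.8°)/7.5
sin(66.8°) ≈ 0.919135
sin(B) ≈ 7.3·0.919135/7.5 ≈ 6.70969/7.5 ≈ 0.894625
B = arcsin(0.894625) ≈ 63.4603°
(Since b ≤ a we need B ≤ A, so the obtuse alternative 180° − 63.4603° ≈ 116.54° is rejected.)

B = 63.46°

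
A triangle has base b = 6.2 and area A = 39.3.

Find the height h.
A = ½·b·h  ⇒  h = 2A/b = 2·39.3/6.2 = 78.6/6.2 ≈ 12.6774

h = 12.68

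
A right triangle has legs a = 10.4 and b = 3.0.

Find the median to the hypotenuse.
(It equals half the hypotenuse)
Hypotenuse c = √(a² + b²) = √(108.16 + 9) = √117.16 ≈ 10.824
Median to hypotenuse = c/2 ≈ 10.824/2 ≈ 5.41202

Median = 5.412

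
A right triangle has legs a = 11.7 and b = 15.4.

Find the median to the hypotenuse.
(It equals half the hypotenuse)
Hypotenuse c = √(a² + b²) = √(136.89 + 237.16) = √374.05 ≈ 19.3404
Median to hypotenuse = c/2 ≈ 19.3404/2 ≈ 9.67019

Median = 9.67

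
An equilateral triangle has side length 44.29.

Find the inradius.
r = Area/s with s the semi-perimeter.
Area = (√3/4)·44.29² = (√3/4)·1961.6041 ≈ 0.433013·1961.6041 ≈ 849.399
s = 3·44.29/2 = 66.435
r ≈ 849.399/66.435 ≈ 12.7854
(Equivalently r = side/(2√3) = 44.29/3.4641 ≈ 12.7854.)

r = 12.79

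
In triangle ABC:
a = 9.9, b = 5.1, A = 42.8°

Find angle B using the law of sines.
a/sin(A) = b/sin(B)  ⇒  sin(B) = b·sin(A)/a = 5.1·sin(42.8°)/9.9
sin(42.8°) ≈ 0.679441
sin(B) ≈ 5.1·0.679441/9.9 ≈ 3.46515/9.9 ≈ 0.350015
B = arcsin(0.350015) ≈ 20.4882°
(Since b ≤ a we need B ≤ A, so the obtuse alternative 180° − 20.4882° ≈ 159.512° is rejected.)

B = 20.49°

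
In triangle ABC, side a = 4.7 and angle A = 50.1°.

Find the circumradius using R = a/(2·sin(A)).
R = a/(2·sin(A)) = 4.7/(2·sin(50.1°))
sin(50.1°) ≈ 0.767165
R ≈ 4.7/(2·0.767165) = 4.7/1.53433 ≈ 3.06323

R = 3.063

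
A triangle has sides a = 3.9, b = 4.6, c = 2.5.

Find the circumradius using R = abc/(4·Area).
First find the area with Heron's formula.
s = (3.9 + 4.6 + 2.5)/2 = 5.5
Area = √(s(s−a)(s−b)(s−c)) = √(5.5·1.6·0.9·3) ≈ √23.76 ≈ 4.87442
abc = 3.9·4.6·2.5 = 44.85
R = abc/(4·Area) ≈ 44.85/(4·4.87442) = 44.85/19.4977 ≈ 2.30027

R = 2.3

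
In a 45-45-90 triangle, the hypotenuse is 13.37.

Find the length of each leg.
In a 45-45-90 triangle hypotenuse = leg·√2, so leg = hypotenuse/√2.
Leg = 13.37/√2 ≈ 13.37/1.41421 ≈ 9.45402

Each leg = 9.454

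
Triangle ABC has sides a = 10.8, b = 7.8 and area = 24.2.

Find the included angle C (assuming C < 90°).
Area = ½·a·b·sin(C)  ⇒  sin(C) = 2·Area/(a·b) = 2·24.2/(10.8·7.8) = 48.4/84.24 ≈ 0.574549
C = arcsin(0.574549) ≈ 35.068° (taking the acute solution since C < 90°)

C = 35.07°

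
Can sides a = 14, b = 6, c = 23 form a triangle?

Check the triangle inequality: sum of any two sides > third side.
a + b vs c: 14 + 6 = 20 ≤ 23  ✗
a + c vs b: 14 + 23 = 37 > 6  ✓
b + c vs a: 6 + 23 = 29 > 14  ✓

No: 14 + 6 = 20 is not > 23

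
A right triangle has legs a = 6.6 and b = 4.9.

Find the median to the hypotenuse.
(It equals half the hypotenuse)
Hypotenuse c = √(a² + b²) = √(43.56 + 24.01) = √67.57 ≈ 8.2201
Median to hypotenuse = c/2 ≈ 8.2201/2 ≈ 4.11005

Median = 4.11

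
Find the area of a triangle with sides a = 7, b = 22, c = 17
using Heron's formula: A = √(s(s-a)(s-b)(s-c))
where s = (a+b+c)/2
s = (7 + 22 + 17)/2 = 46/2 = 23
s − a = 16, s − b = 1, s − c = 6
s(s−a)(s−b)(s−c) = 23·16·1·6 = 2208
Area = √2208 ≈ 46.9894

s = 23.0, Area = 46.99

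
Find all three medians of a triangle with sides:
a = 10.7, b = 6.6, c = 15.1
Median formula: m_a = ½√(2b² + 2c² − a²) (and cyclically). a² = 114.49, b² = 43.56, c² = 228.01.
m_a = ½√(2·43.56 + 2·228.01 − 114.49) = ½√428.65 ≈ ½·20.7039 ≈ 10.3519
m_b = ½√(2·114.49 + 2·228.01 − 43.56) = ½√641.44 ≈ ½·25.3267 ≈ 12.6633
m_c = ½√(2·114.49 + 2·43.56 − 228.01) = ½√88.09 ≈ ½·9.38563 ≈ 4.69281

m_a = 10.35, m_b = 12.66, m_c = 4.693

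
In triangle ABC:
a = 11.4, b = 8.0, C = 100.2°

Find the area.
Two sides and the included angle (SAS): A = ½·a·b·sin(C) = ½·11.4·8.0·sin(100.2°)
sin(100.2°) ≈ 0.984196
A ≈ ½·91.2·0.984196 = 45.6·0.984196 ≈ 44.8793

Area = 44.88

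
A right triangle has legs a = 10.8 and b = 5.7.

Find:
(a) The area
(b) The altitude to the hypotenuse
(a) The legs are perpendicular, so Area = ½·a·b = ½·10.8·5.7 = ½·61.56 = 30.78
(b) Hypotenuse c = √(a² + b²) = √(116.64 + 32.49) = √149.13 ≈ 12.2119
    Area = ½·c·h_c  ⇒  h_c = 2·Area/c = 61.56/12.2119 ≈ 5.04099

Area = 30.78, h_c = 5.041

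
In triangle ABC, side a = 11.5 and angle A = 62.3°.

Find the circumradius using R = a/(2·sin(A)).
R = a/(2·sin(A)) = 11.5/(2·sin(62.3°))
sin(62.3°) ≈ 0.885394
R ≈ 11.5/(2·0.885394) = 11.5/1.77079 ≈ 6.49429

R = 6.494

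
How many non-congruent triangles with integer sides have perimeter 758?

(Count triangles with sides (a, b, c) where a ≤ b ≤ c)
Let a ≤ b ≤ c with a + b + c = 758. The only binding inequality is a + b > c, i.e. 758 − c > c, so c < 758/2; and c ≥ 758/3 since c is the largest side.
So 253 ≤ c ≤ 378. For each c, b runs from ⌈(758 − c)/2⌉ up to c (then a = 758 − b − c satisfies 1 ≤ a ≤ b automatically), giving c − ⌈(758 − c)/2⌉ + 1 choices.
Summing over c: 1 + 3 + 4 + 6 + … + 187 + 189  (126 terms, c = 253, …, 378) = 11970
Check (closed form: nearest integer to p²/48 for even p, (p+3)²/48 for odd p): 758²/48 = 574564/48 ≈ 11970.08 → 11970

11970 triangles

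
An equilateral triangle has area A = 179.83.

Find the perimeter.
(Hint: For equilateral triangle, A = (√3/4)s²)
A = (√3/4)s²  ⇒  s² = 4A/√3 = 4·179.83/√3 = 719.32/1.73205 ≈ 415.3
s ≈ √415.3 ≈ 20.3789
Perimeter = 3s ≈ 3·20.3789 ≈ 61.1367

Perimeter = 61.14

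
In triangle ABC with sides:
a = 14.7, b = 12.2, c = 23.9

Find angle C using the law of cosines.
c² = a² + b² − 2ab·cos(C)  ⇒  cos(C) = (a² + b² − c²)/(2ab)
cos(C) = (14.7² + 12.2² − 23.9²)/(2·14.7·12.2) = (216.09 + 148.84 − 571.21)/358.68 = -206.28/358.68 ≈ -0.575109
C = arccos(-0.575109) ≈ 125.107°

C = 125.1°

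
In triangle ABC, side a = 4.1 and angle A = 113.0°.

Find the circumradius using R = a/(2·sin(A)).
R = a/(2·sin(A)) = 4.1/(2·sin(113.0°))
sin(113.0°) ≈ 0.920505
R ≈ 4.1/(2·0.920505) = 4.1/1.84101 ≈ 2.22704

R = 2.227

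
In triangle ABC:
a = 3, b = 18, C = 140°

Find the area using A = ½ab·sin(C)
A = ½·a·b·sin(C) = ½·3·18·sin(140°)
sin(140°) ≈ 0.642788
A ≈ ½·54·0.642788 = 27·0.642788 ≈ 17.3553

Area = 17.36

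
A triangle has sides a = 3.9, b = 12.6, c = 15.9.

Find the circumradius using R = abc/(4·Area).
First find the area with Heron's formula.
s = (3.9 + 12.6 + 15.9)/2 = 16.2
Area = √(s(s−a)(s−b)(s−c)) = √(16.2·12.3·3.6·0.3) ≈ √215.201 ≈ 14.6697
abc = 3.9·12.6·15.9 = 781.326
R = abc/(4·Area) ≈ 781.326/(4·14.6697) = 781.326/58.6789 ≈ 13.3153

R = 13.32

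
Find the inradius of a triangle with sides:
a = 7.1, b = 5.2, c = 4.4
r = Area/s where s is the semi-perimeter.
s = (7.1 + 5.2 + 4.4)/2 = 16.7/2 = 8.35
Area = √(s(s−a)(s−b)(s−c)) = √(8.35·1.25·3.15·3.95) ≈ √129.869 ≈ 11.396
r ≈ 11.396/8.35 ≈ 1.36479

r = 1.365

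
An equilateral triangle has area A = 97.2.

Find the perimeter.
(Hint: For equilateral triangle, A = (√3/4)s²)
A = (√3/4)s²  ⇒  s² = 4A/√3 = 4·97.2/√3 = 388.8/1.73205 ≈ 224.474
s ≈ √224.474 ≈ 14.9824
Perimeter = 3s ≈ 3·14.9824 ≈ 44.9473

Perimeter = 44.95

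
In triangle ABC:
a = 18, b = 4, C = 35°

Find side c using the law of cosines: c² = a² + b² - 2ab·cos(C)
c² = 18² + 4² − 2·18·4·cos(35°)
cos(35°) ≈ 0.819152
c² ≈ 324 + 16 − 144·(0.819152) ≈ 340 − 117.958 ≈ 222.042
c ≈ √222.042 ≈ 14.9011

c = 14.9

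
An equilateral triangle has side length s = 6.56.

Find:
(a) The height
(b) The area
(a) The height splits the triangle into two 30-60-90 halves: h = s·√3/2 = 6.56·1.73205/2 ≈ 11.3623/2 ≈ 5.68113
(b) Area = (√3/4)·s² = (√3/4)·6.56² = (√3/4)·43.0336 ≈ 0.433013·43.0336 ≈ 18.6341

Height = 5.681, Area = 18.63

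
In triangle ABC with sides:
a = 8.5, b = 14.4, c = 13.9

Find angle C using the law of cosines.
c² = a² + b² − 2ab·cos(C)  ⇒  cos(C) = (a² + b² − c²)/(2ab)
cos(C) = (8.5² + 14.4² − 13.9²)/(2·8.5·14.4) = (72.25 + 207.36 − 193.21)/244.8 = 86.4/244.8 ≈ 0.352941
C = arccos(0.352941) ≈ 69.3327°

C = 69.33°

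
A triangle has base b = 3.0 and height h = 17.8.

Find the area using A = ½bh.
A = ½·b·h = ½·3.0·17.8 = ½·53.4 = 26.7

Area = 26.7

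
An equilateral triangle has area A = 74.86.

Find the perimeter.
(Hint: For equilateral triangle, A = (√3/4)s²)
A = (√3/4)s²  ⇒  s² = 4A/√3 = 4·74.86/√3 = 299.44/1.73205 ≈ 172.882
s ≈ √172.882 ≈ 13.1485
Perimeter = 3s ≈ 3·13.1485 ≈ 39.4454

Perimeter = 39.45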